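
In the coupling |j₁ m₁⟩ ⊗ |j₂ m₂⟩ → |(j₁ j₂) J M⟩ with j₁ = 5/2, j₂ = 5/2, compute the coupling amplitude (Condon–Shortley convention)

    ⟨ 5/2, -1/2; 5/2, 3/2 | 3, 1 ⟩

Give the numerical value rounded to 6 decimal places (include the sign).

triangle: 2!×3!×3!/9! = 72/362880
(j±m)!: 2!×3!×4!×1!×4!×2! = 13824
prefactor² = (2J+1)×Δ×N² = 96/5
  k=1: −1/(1!×1!×2!×3!×1!×0!) = -1/12
  k=2: +1/(2!×0!×1!×2!×2!×1!) = 1/8
Σ = 1/24  ⇒  CG² = 96/5×1/24² = 1/30
CG = +√(1/30) = +0.182574

+√(1/30) = +0.182574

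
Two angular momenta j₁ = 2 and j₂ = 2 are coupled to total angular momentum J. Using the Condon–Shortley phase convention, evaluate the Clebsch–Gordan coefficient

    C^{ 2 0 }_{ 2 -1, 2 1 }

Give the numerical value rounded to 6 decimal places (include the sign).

√[5·2!2!2!/7! · 1!3!3!1!2!2!] = √(8/7)
  +(−1)^1/∏(1,1,2,2,0,0)! = -1/4  (running -1/4)
  +(−1)^2/∏(2,0,1,1,1,1)! = 1/2  (running 1/4)
⟨..|..⟩ = √(8/7)·(1/4) = +0.267261

+0.267261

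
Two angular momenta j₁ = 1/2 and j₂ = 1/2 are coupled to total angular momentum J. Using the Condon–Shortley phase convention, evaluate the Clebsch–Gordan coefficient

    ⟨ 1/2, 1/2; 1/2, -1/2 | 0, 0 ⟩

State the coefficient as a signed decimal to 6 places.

+√(1/2) = +0.707107

triangle: 1!×0!×0!/2! = 1/2
(j±m)!: 1!×0!×0!×1!×0!×0! = 1
prefactor² = (2J+1)×Δ×N² = 1/2
  k=0: +1/(0!×1!×0!×0!×0!×0!) = 1
Σ = 1  ⇒  CG² = 1/2×1² = 1/2
CG = +√(1/2) = +0.707107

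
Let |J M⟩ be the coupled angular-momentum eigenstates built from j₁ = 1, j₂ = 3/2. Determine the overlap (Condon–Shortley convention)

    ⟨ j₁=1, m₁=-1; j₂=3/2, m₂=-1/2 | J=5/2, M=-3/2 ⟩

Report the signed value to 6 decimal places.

√[6·0!2!3!/6! · 0!2!1!2!1!4!] = √(48/5)
  +(−1)^0/∏(0,0,2,1,0,2)! = 1/4  (running 1/4)
⟨..|..⟩ = √(48/5)·(1/4) = +0.774597

+0.774597  (= +√(3/5))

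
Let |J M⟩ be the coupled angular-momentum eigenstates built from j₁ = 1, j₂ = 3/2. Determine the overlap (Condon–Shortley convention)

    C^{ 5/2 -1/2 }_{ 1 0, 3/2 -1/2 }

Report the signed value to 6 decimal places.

+√(3/5) = +0.774597

j₁+j₂−J=0  J+j₁−j₂=2  J−j₁+j₂=3  j₁+j₂+J+1=6
(j₁±m₁, j₂±m₂, J±M) = (1,1,1,2,2,3)
P² = 12/5
sum k=0..0:
  [0] +1/2 = 1/2
S = 1/2
C² = P²·S² = 3/5 ; C = +0.774597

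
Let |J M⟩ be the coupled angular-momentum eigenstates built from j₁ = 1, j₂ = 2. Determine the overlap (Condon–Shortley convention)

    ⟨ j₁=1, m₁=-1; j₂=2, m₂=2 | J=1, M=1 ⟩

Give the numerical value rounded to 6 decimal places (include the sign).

triangle: 2!*0!*2!/5! = 4/120
(j±m)!: 0!*2!*4!*0!*2!*0! = 96
prefactor² = (2J+1)*Δ*N² = 48/5
  k=2: +1/(2!*0!*0!*2!*0!*0!) = 1/4
Σ = 1/4  ⇒  CG² = 48/5*1/4² = 3/5
CG = +√(3/5) = +0.774597

+√(3/5) = +0.774597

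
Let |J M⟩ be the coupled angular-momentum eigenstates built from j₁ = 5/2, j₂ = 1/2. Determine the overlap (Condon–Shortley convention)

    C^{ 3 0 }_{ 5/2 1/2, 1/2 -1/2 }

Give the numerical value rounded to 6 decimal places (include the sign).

√[7·0!5!1!/7! · 3!2!0!1!3!3!] = √(72)
  +(−1)^0/∏(0,0,2,0,3,1)! = 1/12  (running 1/12)
⟨..|..⟩ = √(72)·(1/12) = +0.707107

+√(1/2) = +0.707107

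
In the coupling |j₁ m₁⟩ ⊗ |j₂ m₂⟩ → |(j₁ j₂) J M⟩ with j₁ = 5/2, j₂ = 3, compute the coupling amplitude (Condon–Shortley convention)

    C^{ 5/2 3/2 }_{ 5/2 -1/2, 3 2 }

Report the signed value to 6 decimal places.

j₁+j₂−J=3  J+j₁−j₂=2  J−j₁+j₂=3  j₁+j₂+J+1=9
(j₁±m₁, j₂±m₂, J±M) = (2,3,5,1,4,1)
P² = 288/7
sum k=2..3:
  [2] +1/12 = 1/12
  [3] −1/24 = -1/24
S = 1/24
C² = P²·S² = 1/14 ; C = +0.267261

+√(1/14) = +0.267261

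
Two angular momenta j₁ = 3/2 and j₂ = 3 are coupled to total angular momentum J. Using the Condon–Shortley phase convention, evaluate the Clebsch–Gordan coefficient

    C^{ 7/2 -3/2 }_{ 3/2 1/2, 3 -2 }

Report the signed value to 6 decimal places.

j₁+j₂−J=1  J+j₁−j₂=2  J−j₁+j₂=5  j₁+j₂+J+1=9
(j₁±m₁, j₂±m₂, J±M) = (2,1,1,5,2,5)
P² = 6400/21
sum k=0..1:
  [0] +1/24 = 1/24
  [1] −1/240 = -1/240
S = 3/80
C² = P²·S² = 3/7 ; C = +0.654654

+0.654654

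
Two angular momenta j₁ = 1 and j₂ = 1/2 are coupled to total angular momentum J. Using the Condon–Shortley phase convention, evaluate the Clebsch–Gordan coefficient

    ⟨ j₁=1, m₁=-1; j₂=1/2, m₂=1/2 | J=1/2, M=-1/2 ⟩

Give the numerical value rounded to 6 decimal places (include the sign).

-0.816497

triangle: 1!·1!·0!/3! = 1/6
(j±m)!: 0!·2!·1!·0!·0!·1! = 2
prefactor² = (2J+1)·Δ·N² = 2/3
  k=1: −1/(1!·0!·1!·0!·0!·0!) = -1
Σ = -1  ⇒  CG² = 2/3·(-1)² = 2/3
CG = −√(2/3) = -0.816497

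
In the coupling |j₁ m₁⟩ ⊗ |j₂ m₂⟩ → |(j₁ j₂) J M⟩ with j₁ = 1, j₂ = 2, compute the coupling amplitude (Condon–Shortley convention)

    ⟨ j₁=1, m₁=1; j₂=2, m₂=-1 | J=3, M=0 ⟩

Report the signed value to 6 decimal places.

+√(1/5) ≈ +0.447214

triangle: 0!*2!*4!/7! = 48/5040
(j±m)!: 2!*0!*1!*3!*3!*3! = 432
prefactor² = (2J+1)*Δ*N² = 144/5
  k=0: +1/(0!*0!*0!*1!*2!*3!) = 1/12
Σ = 1/12  ⇒  CG² = 144/5*1/12² = 1/5
CG = +√(1/5) = +0.447214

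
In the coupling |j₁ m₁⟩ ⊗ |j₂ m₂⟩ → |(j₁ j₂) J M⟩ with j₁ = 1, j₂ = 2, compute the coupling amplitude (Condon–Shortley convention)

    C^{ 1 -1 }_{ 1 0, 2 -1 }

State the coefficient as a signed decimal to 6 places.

−√(3/10) ≈ -0.547723

triangle: 2!×0!×2!/5! = 4/120
(j±m)!: 1!×1!×1!×3!×0!×2! = 12
prefactor² = (2J+1)×Δ×N² = 6/5
  k=1: −1/(1!×1!×0!×0!×0!×2!) = -1/2
Σ = -1/2  ⇒  CG² = 6/5×(-1/2)² = 3/10
CG = −√(3/10) = -0.547723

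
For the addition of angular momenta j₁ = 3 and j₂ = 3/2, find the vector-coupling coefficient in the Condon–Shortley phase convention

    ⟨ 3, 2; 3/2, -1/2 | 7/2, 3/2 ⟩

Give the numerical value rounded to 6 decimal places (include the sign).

j₁+j₂−J=1  J+j₁−j₂=5  J−j₁+j₂=2  j₁+j₂+J+1=9
(j₁±m₁, j₂±m₂, J±M) = (5,1,1,2,5,2)
P² = 6400/21
sum k=0..1:
  [0] +1/24 = 1/24
  [1] −1/240 = -1/240
S = 3/80
C² = P²·S² = 3/7 ; C = +0.654654

+0.654654  (= +√(3/7))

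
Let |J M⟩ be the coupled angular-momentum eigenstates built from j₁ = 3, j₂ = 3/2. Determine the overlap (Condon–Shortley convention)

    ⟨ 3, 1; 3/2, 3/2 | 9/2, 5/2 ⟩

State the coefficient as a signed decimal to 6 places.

triangle: 0!*6!*3!/10! = 4320/3628800
(j±m)!: 4!*2!*3!*0!*7!*2! = 2903040
prefactor² = (2J+1)*Δ*N² = 34560
  k=0: +1/(0!*0!*2!*3!*4!*0!) = 1/288
Σ = 1/288  ⇒  CG² = 34560*1/288² = 5/12
CG = +√(5/12) = +0.645497

+0.645497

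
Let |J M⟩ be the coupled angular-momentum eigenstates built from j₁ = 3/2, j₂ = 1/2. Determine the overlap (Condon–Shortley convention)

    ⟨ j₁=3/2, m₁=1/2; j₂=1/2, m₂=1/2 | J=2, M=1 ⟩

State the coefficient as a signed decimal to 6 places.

+0.866025

√[5·0!3!1!/5! · 2!1!1!0!3!1!] = √(3)
  +(−1)^0/∏(0,0,1,1,2,0)! = 1/2  (running 1/2)
⟨..|..⟩ = √(3)·(1/2) = +0.866025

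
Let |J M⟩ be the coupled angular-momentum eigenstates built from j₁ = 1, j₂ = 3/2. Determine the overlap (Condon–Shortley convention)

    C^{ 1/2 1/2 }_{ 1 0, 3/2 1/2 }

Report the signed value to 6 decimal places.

−√(1/3) = -0.577350

√[2·2!0!1!/4! · 1!1!2!1!1!0!] = √(1/3)
  +(−1)^1/∏(1,1,0,1,0,0)! = -1  (running -1)
⟨..|..⟩ = √(1/3)·(-1) = -0.577350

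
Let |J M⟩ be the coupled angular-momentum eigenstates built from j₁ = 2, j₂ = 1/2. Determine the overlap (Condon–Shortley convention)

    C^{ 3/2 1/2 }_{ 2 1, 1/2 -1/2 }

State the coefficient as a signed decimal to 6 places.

+0.774597  (= +√(3/5))

triangle: 1!×3!×0!/5! = 6/120
(j±m)!: 3!×1!×0!×1!×2!×1! = 12
prefactor² = (2J+1)×Δ×N² = 12/5
  k=0: +1/(0!×1!×1!×0!×2!×0!) = 1/2
Σ = 1/2  ⇒  CG² = 12/5×1/2² = 3/5
CG = +√(3/5) = +0.774597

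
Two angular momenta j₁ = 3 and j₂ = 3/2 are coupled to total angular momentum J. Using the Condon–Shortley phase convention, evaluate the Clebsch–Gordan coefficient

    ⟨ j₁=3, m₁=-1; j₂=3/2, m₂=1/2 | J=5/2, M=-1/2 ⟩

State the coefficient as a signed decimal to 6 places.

j₁+j₂−J=2  J+j₁−j₂=4  J−j₁+j₂=1  j₁+j₂+J+1=8
(j₁±m₁, j₂±m₂, J±M) = (2,4,2,1,2,3)
P² = 288/35
sum k=1..2:
  [1] −1/6 = -1/6
  [2] +1/8 = 1/8
S = -1/24
C² = P²·S² = 1/70 ; C = -0.119523

-0.119523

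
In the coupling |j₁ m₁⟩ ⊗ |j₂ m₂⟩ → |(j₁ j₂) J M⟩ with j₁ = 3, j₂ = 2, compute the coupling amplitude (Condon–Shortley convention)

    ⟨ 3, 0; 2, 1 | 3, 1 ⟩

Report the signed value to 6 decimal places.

√[7·2!4!2!/9! · 3!3!3!1!4!2!] = √(96/5)
  +(−1)^1/∏(1,1,2,2,2,0)! = -1/8  (running -1/8)
  +(−1)^2/∏(2,0,1,1,3,1)! = 1/12  (running -1/24)
⟨..|..⟩ = √(96/5)·(-1/24) = -0.182574

-0.182574  (= −√(1/30))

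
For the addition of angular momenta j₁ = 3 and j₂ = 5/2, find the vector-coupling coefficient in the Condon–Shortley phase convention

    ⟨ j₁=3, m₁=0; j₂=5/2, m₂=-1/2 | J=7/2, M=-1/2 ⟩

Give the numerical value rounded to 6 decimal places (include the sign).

triangle: 2!·4!·3!/10! = 288/3628800
(j±m)!: 3!·3!·2!·3!·3!·4! = 62208
prefactor² = (2J+1)·Δ·N² = 6912/175
  k=0: +1/(0!·2!·3!·2!·1!·1!) = 1/24
  k=1: −1/(1!·1!·2!·1!·2!·2!) = -1/8
  k=2: +1/(2!·0!·1!·0!·3!·3!) = 1/72
Σ = -5/72  ⇒  CG² = 6912/175·(-5/72)² = 4/21
CG = −√(4/21) = -0.436436

-0.436436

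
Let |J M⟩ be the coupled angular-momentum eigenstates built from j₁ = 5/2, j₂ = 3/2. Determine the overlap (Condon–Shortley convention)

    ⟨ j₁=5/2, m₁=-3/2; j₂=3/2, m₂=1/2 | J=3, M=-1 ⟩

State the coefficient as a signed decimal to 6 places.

√[7·1!4!2!/8! · 1!4!2!1!2!4!] = √(96/5)
  +(−1)^0/∏(0,1,4,2,0,0)! = 1/48  (running 1/48)
  +(−1)^1/∏(1,0,3,1,1,1)! = -1/6  (running -7/48)
⟨..|..⟩ = √(96/5)·(-7/48) = -0.639010

−√(49/120) = -0.639010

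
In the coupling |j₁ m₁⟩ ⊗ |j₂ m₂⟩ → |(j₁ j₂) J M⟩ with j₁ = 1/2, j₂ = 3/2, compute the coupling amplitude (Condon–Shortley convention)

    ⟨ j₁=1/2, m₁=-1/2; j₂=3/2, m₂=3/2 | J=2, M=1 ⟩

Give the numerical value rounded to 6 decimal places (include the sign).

√[5·0!1!3!/5! · 0!1!3!0!3!1!] = √(9)
  +(−1)^0/∏(0,0,1,3,0,0)! = 1/6  (running 1/6)
⟨..|..⟩ = √(9)·(1/6) = +0.500000

+√(1/4) = +0.500000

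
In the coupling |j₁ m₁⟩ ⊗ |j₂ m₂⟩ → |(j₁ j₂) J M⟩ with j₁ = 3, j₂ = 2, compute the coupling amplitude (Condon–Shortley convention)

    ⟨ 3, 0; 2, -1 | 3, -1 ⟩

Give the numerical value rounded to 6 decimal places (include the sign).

-0.182574  (= −√(1/30))

triangle: 2!*4!*2!/9! = 96/362880
(j±m)!: 3!*3!*1!*3!*2!*4! = 10368
prefactor² = (2J+1)*Δ*N² = 96/5
  k=0: +1/(0!*2!*3!*1!*1!*1!) = 1/12
  k=1: −1/(1!*1!*2!*0!*2!*2!) = -1/8
Σ = -1/24  ⇒  CG² = 96/5*(-1/24)² = 1/30
CG = −√(1/30) = -0.182574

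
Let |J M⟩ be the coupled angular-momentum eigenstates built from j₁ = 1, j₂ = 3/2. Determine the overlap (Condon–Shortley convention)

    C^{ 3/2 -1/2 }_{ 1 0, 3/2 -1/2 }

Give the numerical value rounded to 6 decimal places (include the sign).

triangle: 1!×1!×2!/5! = 2/120
(j±m)!: 1!×1!×1!×2!×1!×2! = 4
prefactor² = (2J+1)×Δ×N² = 4/15
  k=0: +1/(0!×1!×1!×1!×0!×1!) = 1
  k=1: −1/(1!×0!×0!×0!×1!×2!) = -1/2
Σ = 1/2  ⇒  CG² = 4/15×1/2² = 1/15
CG = +√(1/15) = +0.258199

+0.258199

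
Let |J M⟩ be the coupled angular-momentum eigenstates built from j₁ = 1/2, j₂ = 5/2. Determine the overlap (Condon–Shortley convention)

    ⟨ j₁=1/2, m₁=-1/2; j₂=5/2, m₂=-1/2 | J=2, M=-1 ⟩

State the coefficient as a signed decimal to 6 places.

√[5·1!0!4!/6! · 0!1!2!3!1!3!] = √(12)
  +(−1)^1/∏(1,0,0,1,0,3)! = -1/6  (running -1/6)
⟨..|..⟩ = √(12)·(-1/6) = -0.577350

-0.577350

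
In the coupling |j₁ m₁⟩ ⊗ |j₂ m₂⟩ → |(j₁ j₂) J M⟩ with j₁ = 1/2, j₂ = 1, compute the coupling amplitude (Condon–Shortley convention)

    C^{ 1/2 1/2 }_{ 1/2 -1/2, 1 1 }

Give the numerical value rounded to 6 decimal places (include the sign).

√[2·1!0!1!/3! · 0!1!2!0!1!0!] = √(2/3)
  +(−1)^1/∏(1,0,0,1,0,0)! = -1  (running -1)
⟨..|..⟩ = √(2/3)·(-1) = -0.816497

−√(2/3) = -0.816497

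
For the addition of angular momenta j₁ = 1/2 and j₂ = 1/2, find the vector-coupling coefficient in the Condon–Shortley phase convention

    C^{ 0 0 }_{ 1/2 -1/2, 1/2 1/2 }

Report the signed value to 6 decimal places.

j₁+j₂−J=1  J+j₁−j₂=0  J−j₁+j₂=0  j₁+j₂+J+1=2
(j₁±m₁, j₂±m₂, J±M) = (0,1,1,0,0,0)
P² = 1/2
sum k=1..1:
  [1] −1/1 = -1
S = -1
C² = P²·S² = 1/2 ; C = -0.707107

-0.707107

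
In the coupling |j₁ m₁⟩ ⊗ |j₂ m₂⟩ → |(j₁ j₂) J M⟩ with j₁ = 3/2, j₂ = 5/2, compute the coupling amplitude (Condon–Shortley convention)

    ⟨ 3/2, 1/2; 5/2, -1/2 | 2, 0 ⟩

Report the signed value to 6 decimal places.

j₁+j₂−J=2  J+j₁−j₂=1  J−j₁+j₂=3  j₁+j₂+J+1=7
(j₁±m₁, j₂±m₂, J±M) = (2,1,2,3,2,2)
P² = 8/7
sum k=0..1:
  [0] +1/4 = 1/4
  [1] −1/2 = -1/2
S = -1/4
C² = P²·S² = 1/14 ; C = -0.267261

−√(1/14) ≈ -0.267261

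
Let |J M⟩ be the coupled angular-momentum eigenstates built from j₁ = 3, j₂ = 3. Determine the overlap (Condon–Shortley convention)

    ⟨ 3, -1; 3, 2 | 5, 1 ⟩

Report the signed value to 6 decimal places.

triangle: 1!×5!×5!/12! = 14400/479001600
(j±m)!: 2!×4!×5!×1!×6!×4! = 99532800
prefactor² = (2J+1)×Δ×N² = 230400/7
  k=0: +1/(0!×1!×4!×5!×1!×0!) = 1/2880
  k=1: −1/(1!×0!×3!×4!×2!×1!) = -1/288
Σ = -1/320  ⇒  CG² = 230400/7×(-1/320)² = 9/28
CG = −√(9/28) = -0.566947

−√(9/28) ≈ -0.566947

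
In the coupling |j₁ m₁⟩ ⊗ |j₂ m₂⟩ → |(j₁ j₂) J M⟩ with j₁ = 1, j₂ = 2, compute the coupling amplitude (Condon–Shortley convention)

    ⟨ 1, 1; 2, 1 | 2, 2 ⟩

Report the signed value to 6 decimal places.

triangle: 1!·1!·3!/6! = 6/720
(j±m)!: 2!·0!·3!·1!·4!·0! = 288
prefactor² = (2J+1)·Δ·N² = 12
  k=0: +1/(0!·1!·0!·3!·1!·0!) = 1/6
Σ = 1/6  ⇒  CG² = 12·1/6² = 1/3
CG = +√(1/3) = +0.577350

+√(1/3) ≈ +0.577350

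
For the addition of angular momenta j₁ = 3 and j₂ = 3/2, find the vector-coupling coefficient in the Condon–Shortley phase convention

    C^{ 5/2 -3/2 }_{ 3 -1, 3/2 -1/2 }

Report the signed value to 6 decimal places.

√[6·2!4!1!/8! · 2!4!1!2!1!4!] = √(576/35)
  +(−1)^0/∏(0,2,4,1,0,0)! = 1/48  (running 1/48)
  +(−1)^1/∏(1,1,3,0,1,1)! = -1/6  (running -7/48)
⟨..|..⟩ = √(576/35)·(-7/48) = -0.591608

-0.591608  (= −√(7/20))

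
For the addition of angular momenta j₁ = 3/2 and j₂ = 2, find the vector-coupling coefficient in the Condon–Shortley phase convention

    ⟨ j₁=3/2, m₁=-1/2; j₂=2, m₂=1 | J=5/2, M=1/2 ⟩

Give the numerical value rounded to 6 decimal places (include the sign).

-0.597614  (= −√(5/14))

√[6·1!2!3!/7! · 1!2!3!1!3!2!] = √(72/35)
  +(−1)^0/∏(0,1,2,3,0,0)! = 1/12  (running 1/12)
  +(−1)^1/∏(1,0,1,2,1,1)! = -1/2  (running -5/12)
⟨..|..⟩ = √(72/35)·(-5/12) = -0.597614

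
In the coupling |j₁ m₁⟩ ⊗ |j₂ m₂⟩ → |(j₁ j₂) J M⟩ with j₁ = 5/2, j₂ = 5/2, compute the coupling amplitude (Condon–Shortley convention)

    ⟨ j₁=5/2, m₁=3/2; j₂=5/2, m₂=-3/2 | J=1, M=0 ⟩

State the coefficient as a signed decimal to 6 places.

√[3·4!1!1!/7! · 4!1!1!4!1!1!] = √(288/35)
  +(−1)^0/∏(0,4,1,1,0,0)! = 1/24  (running 1/24)
  +(−1)^1/∏(1,3,0,0,1,1)! = -1/6  (running -1/8)
⟨..|..⟩ = √(288/35)·(-1/8) = -0.358569

−√(9/70) = -0.358569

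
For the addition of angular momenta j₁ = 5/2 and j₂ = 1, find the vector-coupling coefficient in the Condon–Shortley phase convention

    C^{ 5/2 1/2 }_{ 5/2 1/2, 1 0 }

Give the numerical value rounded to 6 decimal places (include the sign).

j₁+j₂−J=1  J+j₁−j₂=4  J−j₁+j₂=1  j₁+j₂+J+1=7
(j₁±m₁, j₂±m₂, J±M) = (3,2,1,1,3,2)
P² = 144/35
sum k=0..1:
  [0] +1/4 = 1/4
  [1] −1/6 = -1/6
S = 1/12
C² = P²·S² = 1/35 ; C = +0.169031

+√(1/35) ≈ +0.169031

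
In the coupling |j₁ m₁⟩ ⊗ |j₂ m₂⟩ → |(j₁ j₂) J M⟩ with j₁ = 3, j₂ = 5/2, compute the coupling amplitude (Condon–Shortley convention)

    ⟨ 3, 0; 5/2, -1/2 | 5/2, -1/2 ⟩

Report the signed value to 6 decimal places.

triangle: 3!*3!*2!/9! = 72/362880
(j±m)!: 3!*3!*2!*3!*2!*3! = 5184
prefactor² = (2J+1)*Δ*N² = 216/35
  k=0: +1/(0!*3!*3!*2!*0!*0!) = 1/72
  k=1: −1/(1!*2!*2!*1!*1!*1!) = -1/4
  k=2: +1/(2!*1!*1!*0!*2!*2!) = 1/8
Σ = -1/9  ⇒  CG² = 216/35*(-1/9)² = 8/105
CG = −√(8/105) = -0.276026

-0.276026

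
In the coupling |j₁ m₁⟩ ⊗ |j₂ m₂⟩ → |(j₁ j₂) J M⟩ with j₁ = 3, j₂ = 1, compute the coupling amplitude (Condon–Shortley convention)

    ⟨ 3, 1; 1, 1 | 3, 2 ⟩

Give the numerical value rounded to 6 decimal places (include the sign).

j₁+j₂−J=1  J+j₁−j₂=5  J−j₁+j₂=1  j₁+j₂+J+1=8
(j₁±m₁, j₂±m₂, J±M) = (4,2,2,0,5,1)
P² = 240
sum k=1..1:
  [1] −1/24 = -1/24
S = -1/24
C² = P²·S² = 5/12 ; C = -0.645497

−√(5/12) = -0.645497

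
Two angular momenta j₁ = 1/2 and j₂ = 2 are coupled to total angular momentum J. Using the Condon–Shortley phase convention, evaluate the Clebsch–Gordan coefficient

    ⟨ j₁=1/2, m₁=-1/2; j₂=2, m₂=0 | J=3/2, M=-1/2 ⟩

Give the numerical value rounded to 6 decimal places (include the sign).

triangle: 1!·0!·3!/5! = 6/120
(j±m)!: 0!·1!·2!·2!·1!·2! = 8
prefactor² = (2J+1)·Δ·N² = 8/5
  k=1: −1/(1!·0!·0!·1!·0!·2!) = -1/2
Σ = -1/2  ⇒  CG² = 8/5·(-1/2)² = 2/5
CG = −√(2/5) = -0.632456

-0.632456  (= −√(2/5))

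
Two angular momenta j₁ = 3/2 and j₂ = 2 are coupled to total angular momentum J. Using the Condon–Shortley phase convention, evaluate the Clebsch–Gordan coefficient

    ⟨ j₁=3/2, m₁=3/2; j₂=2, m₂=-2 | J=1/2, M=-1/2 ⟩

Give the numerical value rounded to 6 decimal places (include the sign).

triangle: 3!*0!*1!/5! = 6/120
(j±m)!: 3!*0!*0!*4!*0!*1! = 144
prefactor² = (2J+1)*Δ*N² = 72/5
  k=0: +1/(0!*3!*0!*0!*0!*1!) = 1/6
Σ = 1/6  ⇒  CG² = 72/5*1/6² = 2/5
CG = +√(2/5) = +0.632456

+0.632456  (= +√(2/5))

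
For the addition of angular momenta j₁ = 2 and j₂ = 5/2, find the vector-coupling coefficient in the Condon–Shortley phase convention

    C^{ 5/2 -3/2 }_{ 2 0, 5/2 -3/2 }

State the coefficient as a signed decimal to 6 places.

triangle: 2!·2!·3!/8! = 24/40320
(j±m)!: 2!·2!·1!·4!·1!·4! = 2304
prefactor² = (2J+1)·Δ·N² = 288/35
  k=0: +1/(0!·2!·2!·1!·0!·2!) = 1/8
  k=1: −1/(1!·1!·1!·0!·1!·3!) = -1/6
Σ = -1/24  ⇒  CG² = 288/35·(-1/24)² = 1/70
CG = −√(1/70) = -0.119523

−√(1/70) ≈ -0.119523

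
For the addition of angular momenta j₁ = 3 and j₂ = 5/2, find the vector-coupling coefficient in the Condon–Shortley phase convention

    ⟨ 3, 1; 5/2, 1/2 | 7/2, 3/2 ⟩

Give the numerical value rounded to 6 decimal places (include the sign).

triangle: 2!×4!×3!/10! = 288/3628800
(j±m)!: 4!×2!×3!×2!×5!×2! = 138240
prefactor² = (2J+1)×Δ×N² = 3072/35
  k=0: +1/(0!×2!×2!×3!×2!×0!) = 1/48
  k=1: −1/(1!×1!×1!×2!×3!×1!) = -1/12
  k=2: +1/(2!×0!×0!×1!×4!×2!) = 1/96
Σ = -5/96  ⇒  CG² = 3072/35×(-5/96)² = 5/21
CG = −√(5/21) = -0.487950

-0.487950  (= −√(5/21))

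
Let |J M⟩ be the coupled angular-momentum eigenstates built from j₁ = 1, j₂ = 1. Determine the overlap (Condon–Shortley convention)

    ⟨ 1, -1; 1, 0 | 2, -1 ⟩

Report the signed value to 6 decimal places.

j₁+j₂−J=0  J+j₁−j₂=2  J−j₁+j₂=2  j₁+j₂+J+1=5
(j₁±m₁, j₂±m₂, J±M) = (0,2,1,1,1,3)
P² = 2
sum k=0..0:
  [0] +1/2 = 1/2
S = 1/2
C² = P²·S² = 1/2 ; C = +0.707107

+√(1/2) = +0.707107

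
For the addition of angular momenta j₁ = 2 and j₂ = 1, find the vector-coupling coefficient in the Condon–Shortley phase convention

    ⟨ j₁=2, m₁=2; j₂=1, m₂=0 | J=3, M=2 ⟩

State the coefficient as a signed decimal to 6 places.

+√(1/3) ≈ +0.577350

√[7·0!4!2!/7! · 4!0!1!1!5!1!] = √(192)
  +(−1)^0/∏(0,0,0,1,4,1)! = 1/24  (running 1/24)
⟨..|..⟩ = √(192)·(1/24) = +0.577350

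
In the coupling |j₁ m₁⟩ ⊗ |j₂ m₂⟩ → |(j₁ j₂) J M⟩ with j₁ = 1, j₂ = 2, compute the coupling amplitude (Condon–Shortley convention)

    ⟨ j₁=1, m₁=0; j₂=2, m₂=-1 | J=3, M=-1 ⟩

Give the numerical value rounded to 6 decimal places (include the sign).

√[7·0!2!4!/7! · 1!1!1!3!2!4!] = √(96/5)
  +(−1)^0/∏(0,0,1,1,1,3)! = 1/6  (running 1/6)
⟨..|..⟩ = √(96/5)·(1/6) = +0.730297

+√(8/15) = +0.730297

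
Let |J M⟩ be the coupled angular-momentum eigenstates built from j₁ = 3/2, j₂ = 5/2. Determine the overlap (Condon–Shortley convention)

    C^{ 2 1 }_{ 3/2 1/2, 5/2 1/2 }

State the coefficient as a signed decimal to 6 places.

-0.545545  (= −√(25/84))

triangle: 2!*1!*3!/7! = 12/5040
(j±m)!: 2!*1!*3!*2!*3!*1! = 144
prefactor² = (2J+1)*Δ*N² = 12/7
  k=0: +1/(0!*2!*1!*3!*0!*0!) = 1/12
  k=1: −1/(1!*1!*0!*2!*1!*1!) = -1/2
Σ = -5/12  ⇒  CG² = 12/7*(-5/12)² = 25/84
CG = −√(25/84) = -0.545545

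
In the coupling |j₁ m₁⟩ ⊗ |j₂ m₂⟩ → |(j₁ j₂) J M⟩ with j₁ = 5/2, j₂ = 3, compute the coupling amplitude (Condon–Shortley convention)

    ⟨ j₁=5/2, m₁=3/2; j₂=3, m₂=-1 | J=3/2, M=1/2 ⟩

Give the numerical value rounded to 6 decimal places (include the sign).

√[4·4!1!2!/8! · 4!1!2!4!2!1!] = √(384/35)
  +(−1)^0/∏(0,4,1,2,0,0)! = 1/48  (running 1/48)
  +(−1)^1/∏(1,3,0,1,1,1)! = -1/6  (running -7/48)
⟨..|..⟩ = √(384/35)·(-7/48) = -0.483046

-0.483046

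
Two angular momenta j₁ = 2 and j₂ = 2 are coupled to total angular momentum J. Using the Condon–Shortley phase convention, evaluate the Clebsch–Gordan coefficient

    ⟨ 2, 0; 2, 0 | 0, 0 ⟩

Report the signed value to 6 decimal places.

+√(1/5) = +0.447214

j₁+j₂−J=4  J+j₁−j₂=0  J−j₁+j₂=0  j₁+j₂+J+1=5
(j₁±m₁, j₂±m₂, J±M) = (2,2,2,2,0,0)
P² = 16/5
sum k=2..2:
  [2] +1/4 = 1/4
S = 1/4
C² = P²·S² = 1/5 ; C = +0.447214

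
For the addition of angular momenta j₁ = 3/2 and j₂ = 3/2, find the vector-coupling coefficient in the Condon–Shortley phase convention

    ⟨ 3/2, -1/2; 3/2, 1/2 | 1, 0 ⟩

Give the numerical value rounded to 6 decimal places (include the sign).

−√(1/20) ≈ -0.223607

j₁+j₂−J=2  J+j₁−j₂=1  J−j₁+j₂=1  j₁+j₂+J+1=5
(j₁±m₁, j₂±m₂, J±M) = (1,2,2,1,1,1)
P² = 1/5
sum k=1..2:
  [1] −1/1 = -1
  [2] +1/2 = 1/2
S = -1/2
C² = P²·S² = 1/20 ; C = -0.223607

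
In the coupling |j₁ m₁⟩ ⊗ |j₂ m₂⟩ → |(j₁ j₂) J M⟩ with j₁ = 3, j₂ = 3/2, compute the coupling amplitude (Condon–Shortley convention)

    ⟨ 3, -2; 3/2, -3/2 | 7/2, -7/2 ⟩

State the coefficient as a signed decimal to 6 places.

j₁+j₂−J=1  J+j₁−j₂=5  J−j₁+j₂=2  j₁+j₂+J+1=9
(j₁±m₁, j₂±m₂, J±M) = (1,5,0,3,0,7)
P² = 19200
sum k=0..0:
  [0] +1/240 = 1/240
S = 1/240
C² = P²·S² = 1/3 ; C = +0.577350

+0.577350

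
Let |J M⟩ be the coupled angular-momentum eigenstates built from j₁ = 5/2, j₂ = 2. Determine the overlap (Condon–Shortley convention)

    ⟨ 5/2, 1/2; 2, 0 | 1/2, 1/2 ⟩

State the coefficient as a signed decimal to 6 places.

j₁+j₂−J=4  J+j₁−j₂=1  J−j₁+j₂=0  j₁+j₂+J+1=6
(j₁±m₁, j₂±m₂, J±M) = (3,2,2,2,1,0)
P² = 16/5
sum k=2..2:
  [2] +1/4 = 1/4
S = 1/4
C² = P²·S² = 1/5 ; C = +0.447214

+0.447214  (= +√(1/5))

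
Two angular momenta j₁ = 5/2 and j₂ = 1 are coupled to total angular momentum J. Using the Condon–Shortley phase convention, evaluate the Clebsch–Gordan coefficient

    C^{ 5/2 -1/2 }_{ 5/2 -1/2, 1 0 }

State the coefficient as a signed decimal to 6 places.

j₁+j₂−J=1  J+j₁−j₂=4  J−j₁+j₂=1  j₁+j₂+J+1=7
(j₁±m₁, j₂±m₂, J±M) = (2,3,1,1,2,3)
P² = 144/35
sum k=0..1:
  [0] +1/6 = 1/6
  [1] −1/4 = -1/4
S = -1/12
C² = P²·S² = 1/35 ; C = -0.169031

−√(1/35) = -0.169031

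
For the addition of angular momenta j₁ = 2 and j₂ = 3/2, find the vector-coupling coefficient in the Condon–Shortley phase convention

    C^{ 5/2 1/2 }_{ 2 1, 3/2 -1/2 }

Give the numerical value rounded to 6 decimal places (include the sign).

triangle: 1!·3!·2!/7! = 12/5040
(j±m)!: 3!·1!·1!·2!·3!·2! = 144
prefactor² = (2J+1)·Δ·N² = 72/35
  k=0: +1/(0!·1!·1!·1!·2!·1!) = 1/2
  k=1: −1/(1!·0!·0!·0!·3!·2!) = -1/12
Σ = 5/12  ⇒  CG² = 72/35·5/12² = 5/14
CG = +√(5/14) = +0.597614

+√(5/14) = +0.597614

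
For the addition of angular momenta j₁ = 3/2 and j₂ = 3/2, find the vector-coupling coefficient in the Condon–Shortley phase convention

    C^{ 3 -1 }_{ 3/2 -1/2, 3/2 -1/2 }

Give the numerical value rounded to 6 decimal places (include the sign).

+0.774597

triangle: 0!*3!*3!/7! = 36/5040
(j±m)!: 1!*2!*1!*2!*2!*4! = 192
prefactor² = (2J+1)*Δ*N² = 48/5
  k=0: +1/(0!*0!*2!*1!*1!*2!) = 1/4
Σ = 1/4  ⇒  CG² = 48/5*1/4² = 3/5
CG = +√(3/5) = +0.774597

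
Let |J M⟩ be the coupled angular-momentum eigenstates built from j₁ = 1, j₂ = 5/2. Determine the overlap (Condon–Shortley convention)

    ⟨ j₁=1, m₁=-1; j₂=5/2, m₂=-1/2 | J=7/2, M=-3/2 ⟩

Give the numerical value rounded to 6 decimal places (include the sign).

√[8·0!2!5!/8! · 0!2!2!3!2!5!] = √(1920/7)
  +(−1)^0/∏(0,0,2,2,0,3)! = 1/24  (running 1/24)
⟨..|..⟩ = √(1920/7)·(1/24) = +0.690066

+√(10/21) = +0.690066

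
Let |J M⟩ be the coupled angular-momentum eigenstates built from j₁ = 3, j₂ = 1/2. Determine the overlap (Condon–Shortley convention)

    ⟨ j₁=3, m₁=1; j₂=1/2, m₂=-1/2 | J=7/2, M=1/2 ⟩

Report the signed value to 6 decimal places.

+0.654654  (= +√(3/7))

triangle: 0!·6!·1!/8! = 720/40320
(j±m)!: 4!·2!·0!·1!·4!·3! = 6912
prefactor² = (2J+1)·Δ·N² = 6912/7
  k=0: +1/(0!·0!·2!·0!·4!·1!) = 1/48
Σ = 1/48  ⇒  CG² = 6912/7·1/48² = 3/7
CG = +√(3/7) = +0.654654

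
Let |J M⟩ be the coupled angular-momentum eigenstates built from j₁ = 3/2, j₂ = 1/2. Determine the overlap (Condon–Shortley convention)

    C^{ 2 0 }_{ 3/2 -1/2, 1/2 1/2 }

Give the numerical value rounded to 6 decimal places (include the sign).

+0.707107  (= +√(1/2))

j₁+j₂−J=0  J+j₁−j₂=3  J−j₁+j₂=1  j₁+j₂+J+1=5
(j₁±m₁, j₂±m₂, J±M) = (1,2,1,0,2,2)
P² = 2
sum k=0..0:
  [0] +1/2 = 1/2
S = 1/2
C² = P²·S² = 1/2 ; C = +0.707107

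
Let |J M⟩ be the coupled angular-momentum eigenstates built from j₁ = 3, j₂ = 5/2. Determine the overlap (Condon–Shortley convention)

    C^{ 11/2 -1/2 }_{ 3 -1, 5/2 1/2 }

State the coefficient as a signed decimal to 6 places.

√[12·0!6!5!/12! · 2!4!3!2!5!6!] = √(8294400/77)
  +(−1)^0/∏(0,0,4,3,2,2)! = 1/576  (running 1/576)
⟨..|..⟩ = √(8294400/77)·(1/576) = +0.569803

+0.569803  (= +√(25/77))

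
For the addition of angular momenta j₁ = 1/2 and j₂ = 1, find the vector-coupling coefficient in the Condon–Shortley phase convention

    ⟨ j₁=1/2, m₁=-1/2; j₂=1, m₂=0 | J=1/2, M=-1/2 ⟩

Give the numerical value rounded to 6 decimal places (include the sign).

-0.577350  (= −√(1/3))

√[2·1!0!1!/3! · 0!1!1!1!0!1!] = √(1/3)
  +(−1)^1/∏(1,0,0,0,0,1)! = -1  (running -1)
⟨..|..⟩ = √(1/3)·(-1) = -0.577350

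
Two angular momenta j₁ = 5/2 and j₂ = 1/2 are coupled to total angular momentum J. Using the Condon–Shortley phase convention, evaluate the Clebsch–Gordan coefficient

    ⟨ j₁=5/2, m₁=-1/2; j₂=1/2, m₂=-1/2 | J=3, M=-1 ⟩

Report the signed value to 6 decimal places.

+√(2/3) ≈ +0.816497

√[7·0!5!1!/7! · 2!3!0!1!2!4!] = √(96)
  +(−1)^0/∏(0,0,3,0,2,1)! = 1/12  (running 1/12)
⟨..|..⟩ = √(96)·(1/12) = +0.816497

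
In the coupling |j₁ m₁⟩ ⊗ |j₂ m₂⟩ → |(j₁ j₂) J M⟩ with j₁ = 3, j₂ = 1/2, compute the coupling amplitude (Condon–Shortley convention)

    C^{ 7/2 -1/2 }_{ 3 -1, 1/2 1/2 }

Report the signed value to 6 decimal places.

+√(3/7) ≈ +0.654654

triangle: 0!*6!*1!/8! = 720/40320
(j±m)!: 2!*4!*1!*0!*3!*4! = 6912
prefactor² = (2J+1)*Δ*N² = 6912/7
  k=0: +1/(0!*0!*4!*1!*2!*0!) = 1/48
Σ = 1/48  ⇒  CG² = 6912/7*1/48² = 3/7
CG = +√(3/7) = +0.654654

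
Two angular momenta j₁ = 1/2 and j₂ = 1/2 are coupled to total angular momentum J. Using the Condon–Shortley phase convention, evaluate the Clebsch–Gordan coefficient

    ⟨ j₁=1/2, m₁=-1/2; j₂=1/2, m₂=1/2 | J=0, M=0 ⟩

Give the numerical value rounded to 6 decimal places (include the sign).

-0.707107  (= −√(1/2))

√[1·1!0!0!/2! · 0!1!1!0!0!0!] = √(1/2)
  +(−1)^1/∏(1,0,0,0,0,0)! = -1  (running -1)
⟨..|..⟩ = √(1/2)·(-1) = -0.707107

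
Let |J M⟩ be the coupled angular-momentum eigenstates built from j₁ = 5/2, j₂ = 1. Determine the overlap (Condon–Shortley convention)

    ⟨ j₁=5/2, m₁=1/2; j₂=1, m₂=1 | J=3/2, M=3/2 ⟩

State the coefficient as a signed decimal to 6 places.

+0.258199

√[4·2!3!0!/6! · 3!2!2!0!3!0!] = √(48/5)
  +(−1)^2/∏(2,0,0,0,3,0)! = 1/12  (running 1/12)
⟨..|..⟩ = √(48/5)·(1/12) = +0.258199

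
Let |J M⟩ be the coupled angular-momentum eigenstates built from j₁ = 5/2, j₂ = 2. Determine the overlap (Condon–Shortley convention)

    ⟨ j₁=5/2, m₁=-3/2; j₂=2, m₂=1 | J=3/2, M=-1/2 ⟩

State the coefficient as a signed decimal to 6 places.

triangle: 3!×2!×1!/7! = 12/5040
(j±m)!: 1!×4!×3!×1!×1!×2! = 288
prefactor² = (2J+1)×Δ×N² = 96/35
  k=2: +1/(2!×1!×2!×1!×0!×0!) = 1/4
  k=3: −1/(3!×0!×1!×0!×1!×1!) = -1/6
Σ = 1/12  ⇒  CG² = 96/35×1/12² = 2/105
CG = +√(2/105) = +0.138013

+√(2/105) ≈ +0.138013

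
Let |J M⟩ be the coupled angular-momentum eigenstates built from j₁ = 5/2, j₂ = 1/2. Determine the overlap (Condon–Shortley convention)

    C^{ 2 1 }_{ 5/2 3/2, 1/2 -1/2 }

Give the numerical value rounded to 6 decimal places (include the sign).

+0.816497  (= +√(2/3))

triangle: 1!×4!×0!/6! = 24/720
(j±m)!: 4!×1!×0!×1!×3!×1! = 144
prefactor² = (2J+1)×Δ×N² = 24
  k=0: +1/(0!×1!×1!×0!×3!×0!) = 1/6
Σ = 1/6  ⇒  CG² = 24×1/6² = 2/3
CG = +√(2/3) = +0.816497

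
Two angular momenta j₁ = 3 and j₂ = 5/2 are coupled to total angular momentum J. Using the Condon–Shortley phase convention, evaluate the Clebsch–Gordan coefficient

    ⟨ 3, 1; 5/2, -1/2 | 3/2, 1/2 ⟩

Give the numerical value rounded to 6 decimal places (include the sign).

√[4·4!2!1!/8! · 4!2!2!3!2!1!] = √(192/35)
  +(−1)^1/∏(1,3,1,1,1,0)! = -1/6  (running -1/6)
  +(−1)^2/∏(2,2,0,0,2,1)! = 1/8  (running -1/24)
⟨..|..⟩ = √(192/35)·(-1/24) = -0.097590

−√(1/105) = -0.097590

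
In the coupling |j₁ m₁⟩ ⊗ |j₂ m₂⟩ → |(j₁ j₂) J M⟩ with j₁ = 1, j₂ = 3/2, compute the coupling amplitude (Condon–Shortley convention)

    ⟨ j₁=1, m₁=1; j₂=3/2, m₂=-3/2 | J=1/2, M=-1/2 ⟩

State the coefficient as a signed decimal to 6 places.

+0.707107

j₁+j₂−J=2  J+j₁−j₂=0  J−j₁+j₂=1  j₁+j₂+J+1=4
(j₁±m₁, j₂±m₂, J±M) = (2,0,0,3,0,1)
P² = 2
sum k=0..0:
  [0] +1/2 = 1/2
S = 1/2
C² = P²·S² = 1/2 ; C = +0.707107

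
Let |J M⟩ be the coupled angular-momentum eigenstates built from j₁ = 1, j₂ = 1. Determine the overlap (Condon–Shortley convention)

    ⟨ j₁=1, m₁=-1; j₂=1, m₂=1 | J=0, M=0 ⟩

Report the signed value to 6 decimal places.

+√(1/3) ≈ +0.577350

√[1·2!0!0!/3! · 0!2!2!0!0!0!] = √(4/3)
  +(−1)^2/∏(2,0,0,0,0,0)! = 1/2  (running 1/2)
⟨..|..⟩ = √(4/3)·(1/2) = +0.577350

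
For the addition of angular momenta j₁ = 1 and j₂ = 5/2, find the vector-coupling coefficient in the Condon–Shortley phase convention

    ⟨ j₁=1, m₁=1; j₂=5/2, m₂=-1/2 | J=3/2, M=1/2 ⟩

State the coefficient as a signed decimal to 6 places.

√[4·2!0!3!/6! · 2!0!2!3!2!1!] = √(16/5)
  +(−1)^0/∏(0,2,0,2,0,1)! = 1/4  (running 1/4)
⟨..|..⟩ = √(16/5)·(1/4) = +0.447214

+√(1/5) ≈ +0.447214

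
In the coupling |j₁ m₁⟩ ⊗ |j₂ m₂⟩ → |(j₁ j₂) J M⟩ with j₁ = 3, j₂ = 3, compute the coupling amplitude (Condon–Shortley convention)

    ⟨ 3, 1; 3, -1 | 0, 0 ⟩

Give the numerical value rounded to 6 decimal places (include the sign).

+√(1/7) = +0.377964

triangle: 6!·0!·0!/7! = 720/5040
(j±m)!: 4!·2!·2!·4!·0!·0! = 2304
prefactor² = (2J+1)·Δ·N² = 2304/7
  k=2: +1/(2!·4!·0!·0!·0!·0!) = 1/48
Σ = 1/48  ⇒  CG² = 2304/7·1/48² = 1/7
CG = +√(1/7) = +0.377964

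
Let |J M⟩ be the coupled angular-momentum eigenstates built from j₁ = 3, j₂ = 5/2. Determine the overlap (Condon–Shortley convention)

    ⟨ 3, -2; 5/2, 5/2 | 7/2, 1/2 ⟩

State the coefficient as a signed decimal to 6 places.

√[8·2!4!3!/10! · 1!5!5!0!4!3!] = √(9216/7)
  +(−1)^2/∏(2,0,3,3,1,0)! = 1/72  (running 1/72)
⟨..|..⟩ = √(9216/7)·(1/72) = +0.503953

+0.503953  (= +√(16/63))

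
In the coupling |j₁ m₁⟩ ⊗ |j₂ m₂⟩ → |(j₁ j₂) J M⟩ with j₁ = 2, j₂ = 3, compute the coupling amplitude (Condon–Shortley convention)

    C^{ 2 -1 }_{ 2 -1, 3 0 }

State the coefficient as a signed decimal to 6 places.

+√(2/7) = +0.534522

triangle: 3!×1!×3!/8! = 36/40320
(j±m)!: 1!×3!×3!×3!×1!×3! = 1296
prefactor² = (2J+1)×Δ×N² = 81/14
  k=2: +1/(2!×1!×1!×1!×0!×2!) = 1/4
  k=3: −1/(3!×0!×0!×0!×1!×3!) = -1/36
Σ = 2/9  ⇒  CG² = 81/14×2/9² = 2/7
CG = +√(2/7) = +0.534522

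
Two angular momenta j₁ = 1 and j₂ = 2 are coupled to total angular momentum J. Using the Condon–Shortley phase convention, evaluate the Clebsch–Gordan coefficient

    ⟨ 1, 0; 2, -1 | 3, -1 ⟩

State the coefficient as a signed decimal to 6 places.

√[7·0!2!4!/7! · 1!1!1!3!2!4!] = √(96/5)
  +(−1)^0/∏(0,0,1,1,1,3)! = 1/6  (running 1/6)
⟨..|..⟩ = √(96/5)·(1/6) = +0.730297

+√(8/15) ≈ +0.730297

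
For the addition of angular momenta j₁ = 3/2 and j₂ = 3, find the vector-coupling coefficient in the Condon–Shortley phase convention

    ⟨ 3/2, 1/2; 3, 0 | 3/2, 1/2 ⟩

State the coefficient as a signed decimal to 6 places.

−√(9/35) ≈ -0.507093

triangle: 3!×0!×3!/7! = 36/5040
(j±m)!: 2!×1!×3!×3!×2!×1! = 144
prefactor² = (2J+1)×Δ×N² = 144/35
  k=1: −1/(1!×2!×0!×2!×0!×1!) = -1/4
Σ = -1/4  ⇒  CG² = 144/35×(-1/4)² = 9/35
CG = −√(9/35) = -0.507093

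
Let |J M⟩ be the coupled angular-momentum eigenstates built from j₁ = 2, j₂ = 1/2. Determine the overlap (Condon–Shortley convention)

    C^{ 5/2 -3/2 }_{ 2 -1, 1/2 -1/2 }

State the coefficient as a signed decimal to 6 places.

triangle: 0!*4!*1!/6! = 24/720
(j±m)!: 1!*3!*0!*1!*1!*4! = 144
prefactor² = (2J+1)*Δ*N² = 144/5
  k=0: +1/(0!*0!*3!*0!*1!*1!) = 1/6
Σ = 1/6  ⇒  CG² = 144/5*1/6² = 4/5
CG = +√(4/5) = +0.894427

+0.894427  (= +√(4/5))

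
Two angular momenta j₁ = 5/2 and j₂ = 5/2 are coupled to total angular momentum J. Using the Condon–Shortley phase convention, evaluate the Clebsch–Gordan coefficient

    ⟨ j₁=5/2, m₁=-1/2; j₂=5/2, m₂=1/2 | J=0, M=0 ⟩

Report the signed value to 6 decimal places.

-0.408248

√[1·5!0!0!/6! · 2!3!3!2!0!0!] = √(24)
  +(−1)^3/∏(3,2,0,0,0,0)! = -1/12  (running -1/12)
⟨..|..⟩ = √(24)·(-1/12) = -0.408248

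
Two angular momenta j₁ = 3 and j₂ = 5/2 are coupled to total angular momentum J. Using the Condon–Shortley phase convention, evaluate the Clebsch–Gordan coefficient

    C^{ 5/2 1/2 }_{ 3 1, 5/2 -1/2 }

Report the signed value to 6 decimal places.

−√(8/35) ≈ -0.478091

j₁+j₂−J=3  J+j₁−j₂=3  J−j₁+j₂=2  j₁+j₂+J+1=9
(j₁±m₁, j₂±m₂, J±M) = (4,2,2,3,3,2)
P² = 288/35
sum k=0..2:
  [0] +1/24 = 1/24
  [1] −1/4 = -1/4
  [2] +1/24 = 1/24
S = -1/6
C² = P²·S² = 8/35 ; C = -0.478091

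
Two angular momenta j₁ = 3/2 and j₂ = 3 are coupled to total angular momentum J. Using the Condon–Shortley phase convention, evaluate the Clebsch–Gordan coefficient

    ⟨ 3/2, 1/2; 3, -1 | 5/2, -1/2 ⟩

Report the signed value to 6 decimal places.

-0.119523

triangle: 2!*1!*4!/8! = 48/40320
(j±m)!: 2!*1!*2!*4!*2!*3! = 1152
prefactor² = (2J+1)*Δ*N² = 288/35
  k=0: +1/(0!*2!*1!*2!*0!*2!) = 1/8
  k=1: −1/(1!*1!*0!*1!*1!*3!) = -1/6
Σ = -1/24  ⇒  CG² = 288/35*(-1/24)² = 1/70
CG = −√(1/70) = -0.119523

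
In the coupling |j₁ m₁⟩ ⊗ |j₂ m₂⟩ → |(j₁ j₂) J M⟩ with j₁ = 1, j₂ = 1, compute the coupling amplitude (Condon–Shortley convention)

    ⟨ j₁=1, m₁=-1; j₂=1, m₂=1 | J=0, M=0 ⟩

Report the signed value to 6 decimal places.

+0.577350

triangle: 2!×0!×0!/3! = 2/6
(j±m)!: 0!×2!×2!×0!×0!×0! = 4
prefactor² = (2J+1)×Δ×N² = 4/3
  k=2: +1/(2!×0!×0!×0!×0!×0!) = 1/2
Σ = 1/2  ⇒  CG² = 4/3×1/2² = 1/3
CG = +√(1/3) = +0.577350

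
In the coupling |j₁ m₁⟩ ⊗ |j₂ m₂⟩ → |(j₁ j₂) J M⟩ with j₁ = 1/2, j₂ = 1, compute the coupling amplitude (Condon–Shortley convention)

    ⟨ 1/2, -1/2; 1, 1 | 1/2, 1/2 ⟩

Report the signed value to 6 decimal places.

−√(2/3) = -0.816497

j₁+j₂−J=1  J+j₁−j₂=0  J−j₁+j₂=1  j₁+j₂+J+1=3
(j₁±m₁, j₂±m₂, J±M) = (0,1,2,0,1,0)
P² = 2/3
sum k=1..1:
  [1] −1/1 = -1
S = -1
C² = P²·S² = 2/3 ; C = -0.816497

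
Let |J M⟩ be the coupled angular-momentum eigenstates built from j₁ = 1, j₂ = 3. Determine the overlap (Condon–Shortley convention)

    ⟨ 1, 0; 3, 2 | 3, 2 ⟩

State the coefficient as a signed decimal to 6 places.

j₁+j₂−J=1  J+j₁−j₂=1  J−j₁+j₂=5  j₁+j₂+J+1=8
(j₁±m₁, j₂±m₂, J±M) = (1,1,5,1,5,1)
P² = 300
sum k=0..1:
  [0] +1/120 = 1/120
  [1] −1/24 = -1/24
S = -1/30
C² = P²·S² = 1/3 ; C = -0.577350

−√(1/3) = -0.577350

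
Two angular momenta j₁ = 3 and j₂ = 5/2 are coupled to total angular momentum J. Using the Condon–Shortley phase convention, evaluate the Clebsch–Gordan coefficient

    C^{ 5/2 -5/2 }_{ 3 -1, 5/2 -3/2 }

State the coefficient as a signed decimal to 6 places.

triangle: 3!·3!·2!/9! = 72/362880
(j±m)!: 2!·4!·1!·4!·0!·5! = 138240
prefactor² = (2J+1)·Δ·N² = 1152/7
  k=1: −1/(1!·2!·3!·0!·0!·2!) = -1/24
Σ = -1/24  ⇒  CG² = 1152/7·(-1/24)² = 2/7
CG = −√(2/7) = -0.534522

−√(2/7) = -0.534522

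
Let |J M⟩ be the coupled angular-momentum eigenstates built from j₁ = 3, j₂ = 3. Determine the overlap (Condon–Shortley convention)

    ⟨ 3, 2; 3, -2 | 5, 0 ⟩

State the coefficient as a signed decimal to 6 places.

+√(4/21) = +0.436436

√[11·1!5!5!/12! · 5!1!1!5!5!5!] = √(480000/7)
  +(−1)^0/∏(0,1,1,1,4,4)! = 1/576  (running 1/576)
  +(−1)^1/∏(1,0,0,0,5,5)! = -1/14400  (running 1/600)
⟨..|..⟩ = √(480000/7)·(1/600) = +0.436436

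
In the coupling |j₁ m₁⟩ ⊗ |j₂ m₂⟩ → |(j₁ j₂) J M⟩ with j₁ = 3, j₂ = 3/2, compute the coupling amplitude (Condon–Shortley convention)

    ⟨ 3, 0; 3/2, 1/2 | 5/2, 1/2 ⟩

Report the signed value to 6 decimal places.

-0.414039  (= −√(6/35))

j₁+j₂−J=2  J+j₁−j₂=4  J−j₁+j₂=1  j₁+j₂+J+1=8
(j₁±m₁, j₂±m₂, J±M) = (3,3,2,1,3,2)
P² = 216/35
sum k=1..2:
  [1] −1/4 = -1/4
  [2] +1/12 = 1/12
S = -1/6
C² = P²·S² = 6/35 ; C = -0.414039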